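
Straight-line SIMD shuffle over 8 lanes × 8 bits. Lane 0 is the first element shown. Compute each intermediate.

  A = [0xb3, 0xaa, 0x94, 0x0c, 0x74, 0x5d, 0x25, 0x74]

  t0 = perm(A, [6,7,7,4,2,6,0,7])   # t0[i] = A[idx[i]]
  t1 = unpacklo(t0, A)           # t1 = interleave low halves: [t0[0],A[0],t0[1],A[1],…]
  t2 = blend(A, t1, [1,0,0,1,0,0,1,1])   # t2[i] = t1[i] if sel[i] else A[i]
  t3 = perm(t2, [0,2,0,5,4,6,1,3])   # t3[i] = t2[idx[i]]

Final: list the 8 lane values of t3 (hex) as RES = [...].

→ t0 |25|74|74|74|94|25|b3|74|
→ t1 |25|b3|74|aa|74|94|74|0c|
→ t2 |25|aa|94|aa|74|5d|74|0c|
→ t3 |25|94|25|5d|74|74|aa|aa|

RES = [0x25, 0x94, 0x25, 0x5d, 0x74, 0x74, 0xaa, 0xaa]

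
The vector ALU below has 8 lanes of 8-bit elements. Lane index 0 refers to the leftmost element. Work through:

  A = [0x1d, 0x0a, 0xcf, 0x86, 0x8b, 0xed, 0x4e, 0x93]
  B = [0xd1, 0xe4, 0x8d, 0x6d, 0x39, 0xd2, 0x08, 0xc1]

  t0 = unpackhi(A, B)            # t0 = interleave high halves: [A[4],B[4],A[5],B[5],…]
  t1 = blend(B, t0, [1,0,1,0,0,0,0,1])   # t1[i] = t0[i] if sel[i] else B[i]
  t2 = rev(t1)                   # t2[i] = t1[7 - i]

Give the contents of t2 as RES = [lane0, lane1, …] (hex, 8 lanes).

  t0: 8b 39 ed d2 4e 08 93 c1
  t1: 8b e4 ed 6d 39 d2 08 c1
  t2: c1 08 d2 39 6d ed e4 8b

RES = [ 0xc1  0x08  0xd2  0x39  0x6d  0xed  0xe4  0x8b ]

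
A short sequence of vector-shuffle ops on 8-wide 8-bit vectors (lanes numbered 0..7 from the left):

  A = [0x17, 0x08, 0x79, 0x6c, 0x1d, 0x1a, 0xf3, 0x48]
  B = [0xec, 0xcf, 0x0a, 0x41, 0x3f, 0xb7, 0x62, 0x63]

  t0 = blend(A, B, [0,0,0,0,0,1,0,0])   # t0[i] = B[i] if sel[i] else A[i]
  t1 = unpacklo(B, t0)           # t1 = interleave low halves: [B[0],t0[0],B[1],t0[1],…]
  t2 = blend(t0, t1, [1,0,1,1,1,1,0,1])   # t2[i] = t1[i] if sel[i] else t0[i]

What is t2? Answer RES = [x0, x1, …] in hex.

  t0: 17 08 79 6c 1d b7 f3 48
  t1: ec 17 cf 08 0a 79 41 6c
  t2: ec 08 cf 08 0a 79 f3 6c

RES = [0xec, 0x08, 0xcf, 0x08, 0x0a, 0x79, 0xf3, 0x6c]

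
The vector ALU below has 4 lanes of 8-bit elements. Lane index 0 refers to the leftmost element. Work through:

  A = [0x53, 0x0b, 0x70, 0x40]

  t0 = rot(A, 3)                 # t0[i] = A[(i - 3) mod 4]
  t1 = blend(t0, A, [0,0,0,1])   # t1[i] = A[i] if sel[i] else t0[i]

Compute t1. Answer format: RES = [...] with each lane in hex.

RES = [ 0x0b  0x70  0x40  0x40 ]

→ t0 |0b|70|40|53|
→ t1 |0b|70|40|40|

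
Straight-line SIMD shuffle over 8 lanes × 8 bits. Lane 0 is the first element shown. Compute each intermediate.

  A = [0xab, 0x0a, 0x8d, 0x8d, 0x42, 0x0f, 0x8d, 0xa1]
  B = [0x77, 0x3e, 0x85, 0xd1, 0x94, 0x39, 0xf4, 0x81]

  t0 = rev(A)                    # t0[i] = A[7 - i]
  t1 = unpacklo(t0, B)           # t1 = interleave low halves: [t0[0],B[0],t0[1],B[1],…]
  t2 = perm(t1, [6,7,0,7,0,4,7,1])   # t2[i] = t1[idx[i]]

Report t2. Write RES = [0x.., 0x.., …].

  t0: a1 8d 0f 42 8d 8d 0a ab
  t1: a1 77 8d 3e 0f 85 42 d1
  t2: 42 d1 a1 d1 a1 0f d1 77

RES = [0x42, 0xd1, 0xa1, 0xd1, 0xa1, 0x0f, 0xd1, 0x77]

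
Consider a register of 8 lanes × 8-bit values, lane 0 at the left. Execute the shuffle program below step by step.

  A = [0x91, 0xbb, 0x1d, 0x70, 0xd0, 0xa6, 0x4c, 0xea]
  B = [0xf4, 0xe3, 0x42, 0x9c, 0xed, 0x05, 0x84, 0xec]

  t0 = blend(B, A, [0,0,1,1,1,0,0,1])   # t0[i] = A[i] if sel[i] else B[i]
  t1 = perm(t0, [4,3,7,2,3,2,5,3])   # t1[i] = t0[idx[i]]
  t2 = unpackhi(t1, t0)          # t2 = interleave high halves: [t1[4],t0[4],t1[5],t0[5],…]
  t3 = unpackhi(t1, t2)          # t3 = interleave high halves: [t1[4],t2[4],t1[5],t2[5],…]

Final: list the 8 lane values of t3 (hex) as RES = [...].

RES = [ 0x70  0x05  0x1d  0x84  0x05  0x70  0x70  0xea ]

t0 = [0xf4, 0xe3, 0x1d, 0x70, 0xd0, 0x05, 0x84, 0xea]
t1 = [0xd0, 0x70, 0xea, 0x1d, 0x70, 0x1d, 0x05, 0x70]
t2 = [0x70, 0xd0, 0x1d, 0x05, 0x05, 0x84, 0x70, 0xea]
t3 = [0x70, 0x05, 0x1d, 0x84, 0x05, 0x70, 0x70, 0xea]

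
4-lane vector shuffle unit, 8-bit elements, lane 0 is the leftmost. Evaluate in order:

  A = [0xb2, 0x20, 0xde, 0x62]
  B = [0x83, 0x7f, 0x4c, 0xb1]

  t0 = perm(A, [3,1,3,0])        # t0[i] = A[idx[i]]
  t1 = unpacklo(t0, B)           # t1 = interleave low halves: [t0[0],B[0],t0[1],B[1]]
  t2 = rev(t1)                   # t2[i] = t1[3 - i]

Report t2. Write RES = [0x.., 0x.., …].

  t0: 62 20 62 b2
  t1: 62 83 20 7f
  t2: 7f 20 83 62

RES = [ 0x7f  0x20  0x83  0x62 ]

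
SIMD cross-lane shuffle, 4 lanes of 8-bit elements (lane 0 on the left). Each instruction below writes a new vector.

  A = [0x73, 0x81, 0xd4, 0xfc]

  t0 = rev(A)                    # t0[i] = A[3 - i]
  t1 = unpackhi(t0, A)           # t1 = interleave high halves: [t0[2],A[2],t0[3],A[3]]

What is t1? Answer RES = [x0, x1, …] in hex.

RES = [0x81, 0xd4, 0x73, 0xfc]

  t0: fc d4 81 73
  t1: 81 d4 73 fc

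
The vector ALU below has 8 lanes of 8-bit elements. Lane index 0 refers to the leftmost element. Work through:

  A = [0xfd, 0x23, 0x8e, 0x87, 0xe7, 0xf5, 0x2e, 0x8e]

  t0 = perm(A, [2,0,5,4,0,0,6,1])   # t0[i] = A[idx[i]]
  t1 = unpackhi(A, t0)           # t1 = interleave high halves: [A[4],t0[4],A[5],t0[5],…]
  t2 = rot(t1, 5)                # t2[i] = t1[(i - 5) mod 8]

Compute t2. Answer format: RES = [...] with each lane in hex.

t0 = [0x8e, 0xfd, 0xf5, 0xe7, 0xfd, 0xfd, 0x2e, 0x23]
t1 = [0xe7, 0xfd, 0xf5, 0xfd, 0x2e, 0x2e, 0x8e, 0x23]
t2 = [0xfd, 0x2e, 0x2e, 0x8e, 0x23, 0xe7, 0xfd, 0xf5]

RES = [0xfd, 0x2e, 0x2e, 0x8e, 0x23, 0xe7, 0xfd, 0xf5]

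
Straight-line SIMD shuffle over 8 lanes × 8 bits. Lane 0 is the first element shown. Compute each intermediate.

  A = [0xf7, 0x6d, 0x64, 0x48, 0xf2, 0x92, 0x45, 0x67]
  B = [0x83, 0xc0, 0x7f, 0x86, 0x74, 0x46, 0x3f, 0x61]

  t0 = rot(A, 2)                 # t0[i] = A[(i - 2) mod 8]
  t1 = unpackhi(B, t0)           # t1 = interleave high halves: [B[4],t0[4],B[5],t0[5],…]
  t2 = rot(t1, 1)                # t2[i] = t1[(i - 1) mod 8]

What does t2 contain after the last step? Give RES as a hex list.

t0 = [0x45, 0x67, 0xf7, 0x6d, 0x64, 0x48, 0xf2, 0x92]
t1 = [0x74, 0x64, 0x46, 0x48, 0x3f, 0xf2, 0x61, 0x92]
t2 = [0x92, 0x74, 0x64, 0x46, 0x48, 0x3f, 0xf2, 0x61]

RES = [ 0x92  0x74  0x64  0x46  0x48  0x3f  0xf2  0x61 ]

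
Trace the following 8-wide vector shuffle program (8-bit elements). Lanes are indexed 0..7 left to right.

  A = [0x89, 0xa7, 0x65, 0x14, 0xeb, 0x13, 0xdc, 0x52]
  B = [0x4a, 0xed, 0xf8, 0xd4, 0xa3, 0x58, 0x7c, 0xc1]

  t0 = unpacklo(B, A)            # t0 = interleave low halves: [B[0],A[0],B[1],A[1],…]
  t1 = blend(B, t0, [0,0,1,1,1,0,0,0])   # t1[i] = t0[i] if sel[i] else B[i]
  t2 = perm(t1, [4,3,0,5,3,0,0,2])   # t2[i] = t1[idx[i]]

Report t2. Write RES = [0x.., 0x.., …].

RES = [0xf8, 0xa7, 0x4a, 0x58, 0xa7, 0x4a, 0x4a, 0xed]

→ t0 |4a|89|ed|a7|f8|65|d4|14|
→ t1 |4a|ed|ed|a7|f8|58|7c|c1|
→ t2 |f8|a7|4a|58|a7|4a|4a|ed|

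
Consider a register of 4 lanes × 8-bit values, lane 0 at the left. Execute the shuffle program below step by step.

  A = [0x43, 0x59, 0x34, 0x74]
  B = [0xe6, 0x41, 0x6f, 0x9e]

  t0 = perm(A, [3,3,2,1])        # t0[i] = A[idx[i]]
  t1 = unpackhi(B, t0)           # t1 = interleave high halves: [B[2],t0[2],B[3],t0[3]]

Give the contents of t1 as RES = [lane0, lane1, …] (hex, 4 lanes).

t0 = [0x74, 0x74, 0x34, 0x59]
t1 = [0x6f, 0x34, 0x9e, 0x59]

RES = [0x6f, 0x34, 0x9e, 0x59]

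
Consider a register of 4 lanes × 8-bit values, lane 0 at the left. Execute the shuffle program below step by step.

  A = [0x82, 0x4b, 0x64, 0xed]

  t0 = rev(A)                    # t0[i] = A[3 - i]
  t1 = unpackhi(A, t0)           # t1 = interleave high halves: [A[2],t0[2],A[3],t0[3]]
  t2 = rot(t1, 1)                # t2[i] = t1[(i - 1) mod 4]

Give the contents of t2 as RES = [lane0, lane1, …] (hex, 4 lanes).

RES = [ 0x82  0x64  0x4b  0xed ]

t0 = [0xed, 0x64, 0x4b, 0x82]
t1 = [0x64, 0x4b, 0xed, 0x82]
t2 = [0x82, 0x64, 0x4b, 0xed]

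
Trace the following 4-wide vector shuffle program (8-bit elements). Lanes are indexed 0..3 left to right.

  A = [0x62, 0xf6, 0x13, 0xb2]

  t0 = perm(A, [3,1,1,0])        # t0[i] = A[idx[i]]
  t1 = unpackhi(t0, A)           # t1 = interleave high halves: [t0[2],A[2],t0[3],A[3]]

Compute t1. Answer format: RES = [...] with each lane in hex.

RES = [ 0xf6  0x13  0x62  0xb2 ]

t0 = [0xb2, 0xf6, 0xf6, 0x62]
t1 = [0xf6, 0x13, 0x62, 0xb2]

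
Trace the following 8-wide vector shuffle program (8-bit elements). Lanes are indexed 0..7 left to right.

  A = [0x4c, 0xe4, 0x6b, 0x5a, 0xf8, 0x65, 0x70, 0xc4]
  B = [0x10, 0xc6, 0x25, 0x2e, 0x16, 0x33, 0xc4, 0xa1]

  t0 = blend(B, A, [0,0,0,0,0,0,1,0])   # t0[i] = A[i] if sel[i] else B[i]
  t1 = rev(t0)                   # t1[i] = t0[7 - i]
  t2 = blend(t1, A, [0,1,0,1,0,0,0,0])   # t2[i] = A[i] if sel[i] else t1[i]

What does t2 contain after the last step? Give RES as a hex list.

→ t0 |10|c6|25|2e|16|33|70|a1|
→ t1 |a1|70|33|16|2e|25|c6|10|
→ t2 |a1|e4|33|5a|2e|25|c6|10|

RES = [0xa1, 0xe4, 0x33, 0x5a, 0x2e, 0x25, 0xc6, 0x10]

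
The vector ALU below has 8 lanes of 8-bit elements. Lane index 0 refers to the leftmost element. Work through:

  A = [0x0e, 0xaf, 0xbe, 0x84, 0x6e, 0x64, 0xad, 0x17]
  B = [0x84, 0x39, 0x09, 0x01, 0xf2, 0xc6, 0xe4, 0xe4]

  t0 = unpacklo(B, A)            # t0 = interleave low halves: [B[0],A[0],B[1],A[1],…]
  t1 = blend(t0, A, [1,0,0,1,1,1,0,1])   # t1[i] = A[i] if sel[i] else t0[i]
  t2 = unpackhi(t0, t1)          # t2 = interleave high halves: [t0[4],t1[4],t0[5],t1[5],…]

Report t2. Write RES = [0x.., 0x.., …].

RES = [0x09, 0x6e, 0xbe, 0x64, 0x01, 0x01, 0x84, 0x17]

t0 = [0x84, 0x0e, 0x39, 0xaf, 0x09, 0xbe, 0x01, 0x84]
t1 = [0x0e, 0x0e, 0x39, 0x84, 0x6e, 0x64, 0x01, 0x17]
t2 = [0x09, 0x6e, 0xbe, 0x64, 0x01, 0x01, 0x84, 0x17]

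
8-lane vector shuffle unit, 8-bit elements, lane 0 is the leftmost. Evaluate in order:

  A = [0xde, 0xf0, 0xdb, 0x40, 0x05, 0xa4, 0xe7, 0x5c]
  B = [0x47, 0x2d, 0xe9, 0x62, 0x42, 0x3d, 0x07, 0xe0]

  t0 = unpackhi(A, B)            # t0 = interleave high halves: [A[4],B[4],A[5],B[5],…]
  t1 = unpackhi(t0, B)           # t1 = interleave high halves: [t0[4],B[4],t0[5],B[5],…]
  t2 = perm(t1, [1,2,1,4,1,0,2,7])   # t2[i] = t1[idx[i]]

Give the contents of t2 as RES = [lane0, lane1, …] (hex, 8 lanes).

t0 = [0x05, 0x42, 0xa4, 0x3d, 0xe7, 0x07, 0x5c, 0xe0]
t1 = [0xe7, 0x42, 0x07, 0x3d, 0x5c, 0x07, 0xe0, 0xe0]
t2 = [0x42, 0x07, 0x42, 0x5c, 0x42, 0xe7, 0x07, 0xe0]

RES = [0x42, 0x07, 0x42, 0x5c, 0x42, 0xe7, 0x07, 0xe0]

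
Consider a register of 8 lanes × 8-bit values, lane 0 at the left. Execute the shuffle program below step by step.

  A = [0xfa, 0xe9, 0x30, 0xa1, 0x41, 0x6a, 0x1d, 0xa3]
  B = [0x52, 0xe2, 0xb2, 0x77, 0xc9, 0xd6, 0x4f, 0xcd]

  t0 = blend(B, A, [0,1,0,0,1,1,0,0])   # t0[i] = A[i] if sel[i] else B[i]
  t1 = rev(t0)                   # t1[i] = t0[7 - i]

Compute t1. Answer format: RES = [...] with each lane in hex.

t0 = [0x52, 0xe9, 0xb2, 0x77, 0x41, 0x6a, 0x4f, 0xcd]
t1 = [0xcd, 0x4f, 0x6a, 0x41, 0x77, 0xb2, 0xe9, 0x52]

RES = [0xcd, 0x4f, 0x6a, 0x41, 0x77, 0xb2, 0xe9, 0x52]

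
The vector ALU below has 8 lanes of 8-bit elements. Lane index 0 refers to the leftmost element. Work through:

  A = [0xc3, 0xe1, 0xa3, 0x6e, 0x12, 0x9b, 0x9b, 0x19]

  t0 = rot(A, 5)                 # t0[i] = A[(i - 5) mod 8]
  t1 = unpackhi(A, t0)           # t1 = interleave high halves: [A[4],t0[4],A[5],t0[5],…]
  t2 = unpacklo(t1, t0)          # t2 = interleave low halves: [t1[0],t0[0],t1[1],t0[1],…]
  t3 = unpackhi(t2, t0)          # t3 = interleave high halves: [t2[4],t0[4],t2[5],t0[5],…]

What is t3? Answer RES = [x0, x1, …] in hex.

→ t0 |6e|12|9b|9b|19|c3|e1|a3|
→ t1 |12|19|9b|c3|9b|e1|19|a3|
→ t2 |12|6e|19|12|9b|9b|c3|9b|
→ t3 |9b|19|9b|c3|c3|e1|9b|a3|

RES = [ 0x9b  0x19  0x9b  0xc3  0xc3  0xe1  0x9b  0xa3 ]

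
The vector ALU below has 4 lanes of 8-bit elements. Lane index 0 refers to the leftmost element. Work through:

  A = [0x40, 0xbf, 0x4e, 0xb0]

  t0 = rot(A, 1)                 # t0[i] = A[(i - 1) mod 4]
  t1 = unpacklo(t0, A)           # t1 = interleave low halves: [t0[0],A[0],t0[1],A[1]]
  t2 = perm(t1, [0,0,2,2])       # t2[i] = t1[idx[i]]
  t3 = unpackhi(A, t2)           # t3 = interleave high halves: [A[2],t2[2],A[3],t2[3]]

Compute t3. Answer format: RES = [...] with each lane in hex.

RES = [ 0x4e  0x40  0xb0  0x40 ]

→ t0 |b0|40|bf|4e|
→ t1 |b0|40|40|bf|
→ t2 |b0|b0|40|40|
→ t3 |4e|40|b0|40|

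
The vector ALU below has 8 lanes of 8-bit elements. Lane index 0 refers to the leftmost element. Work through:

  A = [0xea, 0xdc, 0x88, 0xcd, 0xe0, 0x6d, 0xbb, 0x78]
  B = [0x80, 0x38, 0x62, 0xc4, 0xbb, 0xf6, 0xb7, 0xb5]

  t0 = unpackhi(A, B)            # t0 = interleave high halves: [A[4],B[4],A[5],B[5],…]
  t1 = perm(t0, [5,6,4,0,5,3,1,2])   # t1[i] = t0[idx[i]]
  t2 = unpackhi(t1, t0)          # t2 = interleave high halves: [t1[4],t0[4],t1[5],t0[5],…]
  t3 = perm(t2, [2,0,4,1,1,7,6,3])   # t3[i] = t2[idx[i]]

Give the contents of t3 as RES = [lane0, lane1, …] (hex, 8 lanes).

RES = [0xf6, 0xb7, 0xbb, 0xbb, 0xbb, 0xb5, 0x6d, 0xb7]

→ t0 |e0|bb|6d|f6|bb|b7|78|b5|
→ t1 |b7|78|bb|e0|b7|f6|bb|6d|
→ t2 |b7|bb|f6|b7|bb|78|6d|b5|
→ t3 |f6|b7|bb|bb|bb|b5|6d|b7|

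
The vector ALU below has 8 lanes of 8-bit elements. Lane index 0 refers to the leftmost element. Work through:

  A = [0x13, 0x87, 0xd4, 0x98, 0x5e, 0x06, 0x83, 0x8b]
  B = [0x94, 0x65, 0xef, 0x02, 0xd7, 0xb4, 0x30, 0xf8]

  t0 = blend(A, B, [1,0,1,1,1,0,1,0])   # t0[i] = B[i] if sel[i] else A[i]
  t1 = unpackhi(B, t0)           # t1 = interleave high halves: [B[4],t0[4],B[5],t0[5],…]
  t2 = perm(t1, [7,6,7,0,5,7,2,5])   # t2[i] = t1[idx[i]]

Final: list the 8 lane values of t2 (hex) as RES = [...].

t0 = [0x94, 0x87, 0xef, 0x02, 0xd7, 0x06, 0x30, 0x8b]
t1 = [0xd7, 0xd7, 0xb4, 0x06, 0x30, 0x30, 0xf8, 0x8b]
t2 = [0x8b, 0xf8, 0x8b, 0xd7, 0x30, 0x8b, 0xb4, 0x30]

RES = [ 0x8b  0xf8  0x8b  0xd7  0x30  0x8b  0xb4  0x30 ]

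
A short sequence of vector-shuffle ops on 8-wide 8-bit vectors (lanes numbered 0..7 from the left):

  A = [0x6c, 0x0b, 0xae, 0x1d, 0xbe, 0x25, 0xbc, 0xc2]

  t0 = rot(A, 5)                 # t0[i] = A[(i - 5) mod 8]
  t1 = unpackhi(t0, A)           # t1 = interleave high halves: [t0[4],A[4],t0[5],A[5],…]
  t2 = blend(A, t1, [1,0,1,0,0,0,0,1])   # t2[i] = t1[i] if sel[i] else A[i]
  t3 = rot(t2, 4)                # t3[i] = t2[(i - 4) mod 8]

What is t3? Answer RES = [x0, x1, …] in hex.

RES = [0xbe, 0x25, 0xbc, 0xc2, 0xc2, 0x0b, 0x6c, 0x1d]

→ t0 |1d|be|25|bc|c2|6c|0b|ae|
→ t1 |c2|be|6c|25|0b|bc|ae|c2|
→ t2 |c2|0b|6c|1d|be|25|bc|c2|
→ t3 |be|25|bc|c2|c2|0b|6c|1d|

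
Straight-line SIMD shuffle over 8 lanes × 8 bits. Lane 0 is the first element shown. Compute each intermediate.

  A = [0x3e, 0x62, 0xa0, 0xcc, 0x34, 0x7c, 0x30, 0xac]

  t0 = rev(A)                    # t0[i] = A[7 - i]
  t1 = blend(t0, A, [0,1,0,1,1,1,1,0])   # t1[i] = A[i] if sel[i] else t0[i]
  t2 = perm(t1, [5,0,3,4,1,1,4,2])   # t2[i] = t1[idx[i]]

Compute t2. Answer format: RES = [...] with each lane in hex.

RES = [0x7c, 0xac, 0xcc, 0x34, 0x62, 0x62, 0x34, 0x7c]

  t0: ac 30 7c 34 cc a0 62 3e
  t1: ac 62 7c cc 34 7c 30 3e
  t2: 7c ac cc 34 62 62 34 7c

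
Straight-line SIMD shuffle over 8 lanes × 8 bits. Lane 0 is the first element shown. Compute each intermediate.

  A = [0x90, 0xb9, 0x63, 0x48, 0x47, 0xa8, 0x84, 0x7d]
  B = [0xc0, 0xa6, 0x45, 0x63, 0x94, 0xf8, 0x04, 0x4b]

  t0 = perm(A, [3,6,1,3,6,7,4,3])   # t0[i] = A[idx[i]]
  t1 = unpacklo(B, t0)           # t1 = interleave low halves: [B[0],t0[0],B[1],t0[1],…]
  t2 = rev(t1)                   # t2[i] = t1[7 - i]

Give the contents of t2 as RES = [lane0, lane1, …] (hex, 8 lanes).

RES = [ 0x48  0x63  0xb9  0x45  0x84  0xa6  0x48  0xc0 ]

  t0: 48 84 b9 48 84 7d 47 48
  t1: c0 48 a6 84 45 b9 63 48
  t2: 48 63 b9 45 84 a6 48 c0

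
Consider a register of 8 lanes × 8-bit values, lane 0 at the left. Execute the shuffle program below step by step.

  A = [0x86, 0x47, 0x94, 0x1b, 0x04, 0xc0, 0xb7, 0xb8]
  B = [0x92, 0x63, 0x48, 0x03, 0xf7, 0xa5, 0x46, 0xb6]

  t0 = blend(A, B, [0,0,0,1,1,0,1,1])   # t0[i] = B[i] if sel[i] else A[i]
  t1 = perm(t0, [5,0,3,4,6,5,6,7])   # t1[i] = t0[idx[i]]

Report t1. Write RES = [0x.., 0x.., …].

RES = [ 0xc0  0x86  0x03  0xf7  0x46  0xc0  0x46  0xb6 ]

t0 = [0x86, 0x47, 0x94, 0x03, 0xf7, 0xc0, 0x46, 0xb6]
t1 = [0xc0, 0x86, 0x03, 0xf7, 0x46, 0xc0, 0x46, 0xb6]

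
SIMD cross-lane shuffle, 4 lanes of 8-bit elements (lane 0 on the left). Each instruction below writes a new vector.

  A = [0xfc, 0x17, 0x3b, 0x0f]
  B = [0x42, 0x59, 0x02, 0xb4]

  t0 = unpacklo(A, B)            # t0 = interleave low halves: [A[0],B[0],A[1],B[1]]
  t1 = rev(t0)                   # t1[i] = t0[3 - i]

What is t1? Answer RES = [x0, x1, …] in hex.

→ t0 |fc|42|17|59|
→ t1 |59|17|42|fc|

RES = [0x59, 0x17, 0x42, 0xfc]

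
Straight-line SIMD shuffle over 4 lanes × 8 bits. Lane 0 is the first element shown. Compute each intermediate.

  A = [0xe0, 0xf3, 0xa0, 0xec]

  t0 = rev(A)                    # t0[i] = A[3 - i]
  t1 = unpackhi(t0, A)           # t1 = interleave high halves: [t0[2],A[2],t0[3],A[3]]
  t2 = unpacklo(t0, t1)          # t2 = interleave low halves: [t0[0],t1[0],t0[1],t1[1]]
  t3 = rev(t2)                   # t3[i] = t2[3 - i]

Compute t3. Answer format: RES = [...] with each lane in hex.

→ t0 |ec|a0|f3|e0|
→ t1 |f3|a0|e0|ec|
→ t2 |ec|f3|a0|a0|
→ t3 |a0|a0|f3|ec|

RES = [0xa0, 0xa0, 0xf3, 0xec]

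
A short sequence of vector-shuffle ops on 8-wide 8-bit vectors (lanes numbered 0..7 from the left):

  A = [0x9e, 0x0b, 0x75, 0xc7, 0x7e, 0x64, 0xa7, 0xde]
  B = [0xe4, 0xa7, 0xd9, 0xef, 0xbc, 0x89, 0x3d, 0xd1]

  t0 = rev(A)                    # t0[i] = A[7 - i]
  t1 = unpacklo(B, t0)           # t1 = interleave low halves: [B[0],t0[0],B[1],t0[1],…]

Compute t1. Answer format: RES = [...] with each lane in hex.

t0 = [0xde, 0xa7, 0x64, 0x7e, 0xc7, 0x75, 0x0b, 0x9e]
t1 = [0xe4, 0xde, 0xa7, 0xa7, 0xd9, 0x64, 0xef, 0x7e]

RES = [ 0xe4  0xde  0xa7  0xa7  0xd9  0x64  0xef  0x7e ]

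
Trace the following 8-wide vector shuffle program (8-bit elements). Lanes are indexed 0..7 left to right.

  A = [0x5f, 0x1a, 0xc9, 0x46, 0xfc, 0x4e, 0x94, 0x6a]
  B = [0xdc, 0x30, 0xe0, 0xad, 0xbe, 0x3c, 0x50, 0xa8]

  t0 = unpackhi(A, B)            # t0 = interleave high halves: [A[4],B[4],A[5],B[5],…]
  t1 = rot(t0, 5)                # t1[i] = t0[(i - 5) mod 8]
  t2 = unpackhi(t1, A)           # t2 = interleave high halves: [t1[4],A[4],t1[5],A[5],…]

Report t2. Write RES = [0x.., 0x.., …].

→ t0 |fc|be|4e|3c|94|50|6a|a8|
→ t1 |3c|94|50|6a|a8|fc|be|4e|
→ t2 |a8|fc|fc|4e|be|94|4e|6a|

RES = [ 0xa8  0xfc  0xfc  0x4e  0xbe  0x94  0x4e  0x6a ]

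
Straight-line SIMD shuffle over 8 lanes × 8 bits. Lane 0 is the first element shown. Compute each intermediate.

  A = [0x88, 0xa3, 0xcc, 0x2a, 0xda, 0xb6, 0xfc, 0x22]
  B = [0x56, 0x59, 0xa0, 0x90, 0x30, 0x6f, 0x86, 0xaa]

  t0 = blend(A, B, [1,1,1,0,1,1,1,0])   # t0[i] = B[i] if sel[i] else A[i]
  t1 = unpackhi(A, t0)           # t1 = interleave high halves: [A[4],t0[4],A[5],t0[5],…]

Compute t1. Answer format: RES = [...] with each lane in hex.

RES = [ 0xda  0x30  0xb6  0x6f  0xfc  0x86  0x22  0x22 ]

t0 = [0x56, 0x59, 0xa0, 0x2a, 0x30, 0x6f, 0x86, 0x22]
t1 = [0xda, 0x30, 0xb6, 0x6f, 0xfc, 0x86, 0x22, 0x22]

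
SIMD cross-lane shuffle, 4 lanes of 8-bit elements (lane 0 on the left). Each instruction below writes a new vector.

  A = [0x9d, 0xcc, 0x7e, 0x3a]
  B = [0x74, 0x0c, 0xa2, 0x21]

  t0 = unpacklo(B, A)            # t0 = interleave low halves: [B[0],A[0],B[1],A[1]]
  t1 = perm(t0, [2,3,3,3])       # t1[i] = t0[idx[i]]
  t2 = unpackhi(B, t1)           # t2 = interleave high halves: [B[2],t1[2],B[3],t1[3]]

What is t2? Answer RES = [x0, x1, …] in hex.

→ t0 |74|9d|0c|cc|
→ t1 |0c|cc|cc|cc|
→ t2 |a2|cc|21|cc|

RES = [0xa2, 0xcc, 0x21, 0xcc]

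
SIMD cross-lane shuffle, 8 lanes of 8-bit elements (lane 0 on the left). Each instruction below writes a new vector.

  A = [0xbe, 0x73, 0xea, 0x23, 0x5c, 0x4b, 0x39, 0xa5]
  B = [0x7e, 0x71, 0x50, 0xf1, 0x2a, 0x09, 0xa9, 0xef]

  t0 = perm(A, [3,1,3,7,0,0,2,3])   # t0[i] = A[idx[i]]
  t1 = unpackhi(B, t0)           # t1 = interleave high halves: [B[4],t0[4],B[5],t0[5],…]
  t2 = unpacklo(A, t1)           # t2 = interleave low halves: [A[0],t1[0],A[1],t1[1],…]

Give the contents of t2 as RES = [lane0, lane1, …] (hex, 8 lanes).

RES = [0xbe, 0x2a, 0x73, 0xbe, 0xea, 0x09, 0x23, 0xbe]

→ t0 |23|73|23|a5|be|be|ea|23|
→ t1 |2a|be|09|be|a9|ea|ef|23|
→ t2 |be|2a|73|be|ea|09|23|be|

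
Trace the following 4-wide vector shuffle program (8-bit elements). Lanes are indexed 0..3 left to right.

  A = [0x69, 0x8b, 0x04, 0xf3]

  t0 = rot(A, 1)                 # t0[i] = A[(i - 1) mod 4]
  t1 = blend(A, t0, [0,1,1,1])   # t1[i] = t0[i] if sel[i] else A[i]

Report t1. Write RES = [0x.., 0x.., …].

RES = [0x69, 0x69, 0x8b, 0x04]

t0 = [0xf3, 0x69, 0x8b, 0x04]
t1 = [0x69, 0x69, 0x8b, 0x04]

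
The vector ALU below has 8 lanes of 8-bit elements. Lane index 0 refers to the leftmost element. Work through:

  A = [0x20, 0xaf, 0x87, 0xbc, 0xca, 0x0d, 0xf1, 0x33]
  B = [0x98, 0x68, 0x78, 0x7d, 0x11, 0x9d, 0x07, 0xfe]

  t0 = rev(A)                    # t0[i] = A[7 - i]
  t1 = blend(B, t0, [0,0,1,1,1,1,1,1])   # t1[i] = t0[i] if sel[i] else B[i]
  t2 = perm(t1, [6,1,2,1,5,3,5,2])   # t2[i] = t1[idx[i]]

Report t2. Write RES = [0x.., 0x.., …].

RES = [ 0xaf  0x68  0x0d  0x68  0x87  0xca  0x87  0x0d ]

t0 = [0x33, 0xf1, 0x0d, 0xca, 0xbc, 0x87, 0xaf, 0x20]
t1 = [0x98, 0x68, 0x0d, 0xca, 0xbc, 0x87, 0xaf, 0x20]
t2 = [0xaf, 0x68, 0x0d, 0x68, 0x87, 0xca, 0x87, 0x0d]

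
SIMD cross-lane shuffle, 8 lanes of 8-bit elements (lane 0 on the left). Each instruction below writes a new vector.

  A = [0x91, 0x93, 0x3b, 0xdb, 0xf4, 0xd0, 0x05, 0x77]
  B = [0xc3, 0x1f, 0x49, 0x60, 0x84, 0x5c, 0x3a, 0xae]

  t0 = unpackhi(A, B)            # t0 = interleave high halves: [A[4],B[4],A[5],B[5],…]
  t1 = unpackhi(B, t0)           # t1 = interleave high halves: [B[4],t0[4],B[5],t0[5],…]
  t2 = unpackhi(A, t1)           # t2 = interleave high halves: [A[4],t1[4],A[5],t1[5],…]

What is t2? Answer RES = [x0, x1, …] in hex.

RES = [ 0xf4  0x3a  0xd0  0x77  0x05  0xae  0x77  0xae ]

t0 = [0xf4, 0x84, 0xd0, 0x5c, 0x05, 0x3a, 0x77, 0xae]
t1 = [0x84, 0x05, 0x5c, 0x3a, 0x3a, 0x77, 0xae, 0xae]
t2 = [0xf4, 0x3a, 0xd0, 0x77, 0x05, 0xae, 0x77, 0xae]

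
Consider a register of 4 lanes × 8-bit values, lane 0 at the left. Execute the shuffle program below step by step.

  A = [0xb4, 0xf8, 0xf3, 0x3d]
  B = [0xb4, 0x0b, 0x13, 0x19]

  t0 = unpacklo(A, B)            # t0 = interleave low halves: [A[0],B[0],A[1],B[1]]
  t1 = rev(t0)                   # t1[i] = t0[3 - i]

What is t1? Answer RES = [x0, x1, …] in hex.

RES = [0x0b, 0xf8, 0xb4, 0xb4]

t0 = [0xb4, 0xb4, 0xf8, 0x0b]
t1 = [0x0b, 0xf8, 0xb4, 0xb4]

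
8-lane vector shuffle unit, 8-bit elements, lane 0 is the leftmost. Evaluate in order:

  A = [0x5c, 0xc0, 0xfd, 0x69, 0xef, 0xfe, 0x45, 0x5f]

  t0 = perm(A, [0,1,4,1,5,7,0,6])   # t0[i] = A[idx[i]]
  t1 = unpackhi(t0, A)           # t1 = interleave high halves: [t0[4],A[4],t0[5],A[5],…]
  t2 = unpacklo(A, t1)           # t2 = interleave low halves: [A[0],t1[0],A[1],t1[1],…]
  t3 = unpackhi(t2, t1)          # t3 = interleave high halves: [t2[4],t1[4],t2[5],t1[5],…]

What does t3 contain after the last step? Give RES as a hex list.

RES = [ 0xfd  0x5c  0x5f  0x45  0x69  0x45  0xfe  0x5f ]

  t0: 5c c0 ef c0 fe 5f 5c 45
  t1: fe ef 5f fe 5c 45 45 5f
  t2: 5c fe c0 ef fd 5f 69 fe
  t3: fd 5c 5f 45 69 45 fe 5f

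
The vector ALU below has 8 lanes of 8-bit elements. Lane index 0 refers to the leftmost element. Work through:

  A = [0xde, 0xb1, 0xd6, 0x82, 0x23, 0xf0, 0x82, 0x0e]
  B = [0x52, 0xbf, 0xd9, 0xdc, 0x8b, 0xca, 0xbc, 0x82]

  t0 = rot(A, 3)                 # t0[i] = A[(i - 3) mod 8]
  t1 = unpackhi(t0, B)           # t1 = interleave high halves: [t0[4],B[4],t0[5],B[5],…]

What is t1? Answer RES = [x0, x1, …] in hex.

RES = [0xb1, 0x8b, 0xd6, 0xca, 0x82, 0xbc, 0x23, 0x82]

  t0: f0 82 0e de b1 d6 82 23
  t1: b1 8b d6 ca 82 bc 23 82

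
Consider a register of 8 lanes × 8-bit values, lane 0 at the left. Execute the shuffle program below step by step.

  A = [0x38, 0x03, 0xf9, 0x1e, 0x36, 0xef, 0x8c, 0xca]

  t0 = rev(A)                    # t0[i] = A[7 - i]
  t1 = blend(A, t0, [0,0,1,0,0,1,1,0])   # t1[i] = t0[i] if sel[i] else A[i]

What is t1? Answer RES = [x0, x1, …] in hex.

RES = [0x38, 0x03, 0xef, 0x1e, 0x36, 0xf9, 0x03, 0xca]

  t0: ca 8c ef 36 1e f9 03 38
  t1: 38 03 ef 1e 36 f9 03 ca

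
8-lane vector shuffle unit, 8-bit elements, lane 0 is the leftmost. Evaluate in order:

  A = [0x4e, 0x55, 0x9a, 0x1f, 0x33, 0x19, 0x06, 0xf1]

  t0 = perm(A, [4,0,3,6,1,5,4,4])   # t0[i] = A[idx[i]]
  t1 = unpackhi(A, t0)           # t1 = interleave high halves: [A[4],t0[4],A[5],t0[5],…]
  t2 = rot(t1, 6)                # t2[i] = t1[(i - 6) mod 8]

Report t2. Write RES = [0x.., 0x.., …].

RES = [ 0x19  0x19  0x06  0x33  0xf1  0x33  0x33  0x55 ]

t0 = [0x33, 0x4e, 0x1f, 0x06, 0x55, 0x19, 0x33, 0x33]
t1 = [0x33, 0x55, 0x19, 0x19, 0x06, 0x33, 0xf1, 0x33]
t2 = [0x19, 0x19, 0x06, 0x33, 0xf1, 0x33, 0x33, 0x55]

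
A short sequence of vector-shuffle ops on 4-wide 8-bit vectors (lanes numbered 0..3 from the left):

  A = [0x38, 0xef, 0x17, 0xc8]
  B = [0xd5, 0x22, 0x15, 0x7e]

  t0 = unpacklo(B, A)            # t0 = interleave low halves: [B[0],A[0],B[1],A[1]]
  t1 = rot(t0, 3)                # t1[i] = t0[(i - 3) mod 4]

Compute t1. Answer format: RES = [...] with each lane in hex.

RES = [0x38, 0x22, 0xef, 0xd5]

t0 = [0xd5, 0x38, 0x22, 0xef]
t1 = [0x38, 0x22, 0xef, 0xd5]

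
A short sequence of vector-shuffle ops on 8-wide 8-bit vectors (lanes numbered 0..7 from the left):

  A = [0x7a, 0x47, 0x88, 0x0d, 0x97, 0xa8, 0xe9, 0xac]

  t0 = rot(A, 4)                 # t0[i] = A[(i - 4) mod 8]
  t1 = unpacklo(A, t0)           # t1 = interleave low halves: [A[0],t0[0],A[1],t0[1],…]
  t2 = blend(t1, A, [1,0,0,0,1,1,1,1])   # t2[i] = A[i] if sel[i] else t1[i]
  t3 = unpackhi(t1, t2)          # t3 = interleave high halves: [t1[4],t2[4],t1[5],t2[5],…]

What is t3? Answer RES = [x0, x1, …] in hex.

t0 = [0x97, 0xa8, 0xe9, 0xac, 0x7a, 0x47, 0x88, 0x0d]
t1 = [0x7a, 0x97, 0x47, 0xa8, 0x88, 0xe9, 0x0d, 0xac]
t2 = [0x7a, 0x97, 0x47, 0xa8, 0x97, 0xa8, 0xe9, 0xac]
t3 = [0x88, 0x97, 0xe9, 0xa8, 0x0d, 0xe9, 0xac, 0xac]

RES = [ 0x88  0x97  0xe9  0xa8  0x0d  0xe9  0xac  0xac ]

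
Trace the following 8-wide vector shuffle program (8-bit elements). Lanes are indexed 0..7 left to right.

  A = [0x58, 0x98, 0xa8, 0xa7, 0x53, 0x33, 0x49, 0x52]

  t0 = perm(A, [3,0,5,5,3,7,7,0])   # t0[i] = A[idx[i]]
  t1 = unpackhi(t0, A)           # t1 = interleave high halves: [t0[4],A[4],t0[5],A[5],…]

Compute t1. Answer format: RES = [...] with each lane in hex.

  t0: a7 58 33 33 a7 52 52 58
  t1: a7 53 52 33 52 49 58 52

RES = [0xa7, 0x53, 0x52, 0x33, 0x52, 0x49, 0x58, 0x52]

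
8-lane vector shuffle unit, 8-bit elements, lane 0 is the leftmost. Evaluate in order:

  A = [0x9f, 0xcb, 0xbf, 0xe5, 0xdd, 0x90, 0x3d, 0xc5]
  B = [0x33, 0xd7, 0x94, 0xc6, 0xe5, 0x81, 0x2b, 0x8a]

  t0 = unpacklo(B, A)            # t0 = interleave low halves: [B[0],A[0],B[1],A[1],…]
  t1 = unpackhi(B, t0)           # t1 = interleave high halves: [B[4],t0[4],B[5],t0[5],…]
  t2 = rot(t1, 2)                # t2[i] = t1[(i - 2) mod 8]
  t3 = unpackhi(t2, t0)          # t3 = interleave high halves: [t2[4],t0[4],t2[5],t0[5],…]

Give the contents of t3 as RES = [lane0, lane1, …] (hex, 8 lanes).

RES = [ 0x81  0x94  0xbf  0xbf  0x2b  0xc6  0xc6  0xe5 ]

t0 = [0x33, 0x9f, 0xd7, 0xcb, 0x94, 0xbf, 0xc6, 0xe5]
t1 = [0xe5, 0x94, 0x81, 0xbf, 0x2b, 0xc6, 0x8a, 0xe5]
t2 = [0x8a, 0xe5, 0xe5, 0x94, 0x81, 0xbf, 0x2b, 0xc6]
t3 = [0x81, 0x94, 0xbf, 0xbf, 0x2b, 0xc6, 0xc6, 0xe5]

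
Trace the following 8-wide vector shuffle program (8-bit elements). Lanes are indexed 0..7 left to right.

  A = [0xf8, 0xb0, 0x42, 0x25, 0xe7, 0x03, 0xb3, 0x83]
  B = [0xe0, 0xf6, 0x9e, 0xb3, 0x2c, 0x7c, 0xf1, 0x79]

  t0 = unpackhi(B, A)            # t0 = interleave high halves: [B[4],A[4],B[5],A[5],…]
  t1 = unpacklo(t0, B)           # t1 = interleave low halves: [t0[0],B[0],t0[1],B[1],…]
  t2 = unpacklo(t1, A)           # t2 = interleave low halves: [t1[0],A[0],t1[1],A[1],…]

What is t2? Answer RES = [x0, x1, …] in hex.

→ t0 |2c|e7|7c|03|f1|b3|79|83|
→ t1 |2c|e0|e7|f6|7c|9e|03|b3|
→ t2 |2c|f8|e0|b0|e7|42|f6|25|

RES = [0x2c, 0xf8, 0xe0, 0xb0, 0xe7, 0x42, 0xf6, 0x25]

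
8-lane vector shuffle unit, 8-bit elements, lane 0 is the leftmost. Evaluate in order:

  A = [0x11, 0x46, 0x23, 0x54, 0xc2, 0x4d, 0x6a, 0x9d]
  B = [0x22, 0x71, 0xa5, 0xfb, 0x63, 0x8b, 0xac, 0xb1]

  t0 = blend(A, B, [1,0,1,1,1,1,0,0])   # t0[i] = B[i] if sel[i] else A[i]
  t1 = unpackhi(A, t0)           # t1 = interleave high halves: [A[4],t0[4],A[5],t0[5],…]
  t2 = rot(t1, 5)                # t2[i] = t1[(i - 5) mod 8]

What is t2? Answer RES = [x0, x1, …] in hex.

RES = [0x8b, 0x6a, 0x6a, 0x9d, 0x9d, 0xc2, 0x63, 0x4d]

→ t0 |22|46|a5|fb|63|8b|6a|9d|
→ t1 |c2|63|4d|8b|6a|6a|9d|9d|
→ t2 |8b|6a|6a|9d|9d|c2|63|4d|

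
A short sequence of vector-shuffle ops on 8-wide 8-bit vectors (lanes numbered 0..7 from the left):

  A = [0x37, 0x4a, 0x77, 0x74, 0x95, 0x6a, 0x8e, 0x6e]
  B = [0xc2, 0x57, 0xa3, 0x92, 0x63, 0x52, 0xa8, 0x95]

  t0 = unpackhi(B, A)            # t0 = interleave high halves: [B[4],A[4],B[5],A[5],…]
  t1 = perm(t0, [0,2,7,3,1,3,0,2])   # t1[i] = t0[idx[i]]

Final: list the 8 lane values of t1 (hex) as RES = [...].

RES = [0x63, 0x52, 0x6e, 0x6a, 0x95, 0x6a, 0x63, 0x52]

→ t0 |63|95|52|6a|a8|8e|95|6e|
→ t1 |63|52|6e|6a|95|6a|63|52|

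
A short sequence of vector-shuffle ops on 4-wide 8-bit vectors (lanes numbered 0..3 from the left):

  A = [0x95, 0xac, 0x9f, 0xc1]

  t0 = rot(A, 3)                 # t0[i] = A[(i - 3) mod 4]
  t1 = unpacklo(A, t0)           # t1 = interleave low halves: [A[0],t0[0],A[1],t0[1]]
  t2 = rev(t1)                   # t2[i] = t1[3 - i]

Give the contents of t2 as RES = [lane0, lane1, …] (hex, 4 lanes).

→ t0 |ac|9f|c1|95|
→ t1 |95|ac|ac|9f|
→ t2 |9f|ac|ac|95|

RES = [ 0x9f  0xac  0xac  0x95 ]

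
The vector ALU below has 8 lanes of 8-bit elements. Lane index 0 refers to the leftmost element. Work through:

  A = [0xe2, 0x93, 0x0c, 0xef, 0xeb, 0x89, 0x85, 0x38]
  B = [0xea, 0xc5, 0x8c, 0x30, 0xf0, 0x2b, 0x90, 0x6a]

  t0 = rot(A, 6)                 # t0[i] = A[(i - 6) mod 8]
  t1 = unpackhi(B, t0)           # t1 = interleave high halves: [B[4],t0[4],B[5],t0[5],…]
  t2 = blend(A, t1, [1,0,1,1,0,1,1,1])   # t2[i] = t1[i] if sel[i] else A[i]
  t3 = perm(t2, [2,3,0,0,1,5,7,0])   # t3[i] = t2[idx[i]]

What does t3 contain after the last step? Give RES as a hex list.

RES = [ 0x2b  0x38  0xf0  0xf0  0x93  0xe2  0x93  0xf0 ]

t0 = [0x0c, 0xef, 0xeb, 0x89, 0x85, 0x38, 0xe2, 0x93]
t1 = [0xf0, 0x85, 0x2b, 0x38, 0x90, 0xe2, 0x6a, 0x93]
t2 = [0xf0, 0x93, 0x2b, 0x38, 0xeb, 0xe2, 0x6a, 0x93]
t3 = [0x2b, 0x38, 0xf0, 0xf0, 0x93, 0xe2, 0x93, 0xf0]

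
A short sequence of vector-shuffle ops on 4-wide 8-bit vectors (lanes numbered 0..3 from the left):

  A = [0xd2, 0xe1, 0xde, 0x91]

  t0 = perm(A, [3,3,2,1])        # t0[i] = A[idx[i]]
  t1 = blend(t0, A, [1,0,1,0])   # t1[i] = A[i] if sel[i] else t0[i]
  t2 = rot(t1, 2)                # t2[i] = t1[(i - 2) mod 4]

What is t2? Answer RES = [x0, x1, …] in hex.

RES = [ 0xde  0xe1  0xd2  0x91 ]

t0 = [0x91, 0x91, 0xde, 0xe1]
t1 = [0xd2, 0x91, 0xde, 0xe1]
t2 = [0xde, 0xe1, 0xd2, 0x91]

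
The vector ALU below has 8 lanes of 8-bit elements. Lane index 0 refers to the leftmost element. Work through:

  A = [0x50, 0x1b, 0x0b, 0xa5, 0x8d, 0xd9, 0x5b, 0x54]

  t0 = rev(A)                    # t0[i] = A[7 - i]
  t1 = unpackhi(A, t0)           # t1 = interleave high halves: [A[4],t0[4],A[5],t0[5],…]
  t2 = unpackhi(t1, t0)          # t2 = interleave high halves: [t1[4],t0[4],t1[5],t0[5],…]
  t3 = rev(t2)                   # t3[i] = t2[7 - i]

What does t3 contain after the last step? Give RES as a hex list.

RES = [ 0x50  0x50  0x1b  0x54  0x0b  0x1b  0xa5  0x5b ]

t0 = [0x54, 0x5b, 0xd9, 0x8d, 0xa5, 0x0b, 0x1b, 0x50]
t1 = [0x8d, 0xa5, 0xd9, 0x0b, 0x5b, 0x1b, 0x54, 0x50]
t2 = [0x5b, 0xa5, 0x1b, 0x0b, 0x54, 0x1b, 0x50, 0x50]
t3 = [0x50, 0x50, 0x1b, 0x54, 0x0b, 0x1b, 0xa5, 0x5b]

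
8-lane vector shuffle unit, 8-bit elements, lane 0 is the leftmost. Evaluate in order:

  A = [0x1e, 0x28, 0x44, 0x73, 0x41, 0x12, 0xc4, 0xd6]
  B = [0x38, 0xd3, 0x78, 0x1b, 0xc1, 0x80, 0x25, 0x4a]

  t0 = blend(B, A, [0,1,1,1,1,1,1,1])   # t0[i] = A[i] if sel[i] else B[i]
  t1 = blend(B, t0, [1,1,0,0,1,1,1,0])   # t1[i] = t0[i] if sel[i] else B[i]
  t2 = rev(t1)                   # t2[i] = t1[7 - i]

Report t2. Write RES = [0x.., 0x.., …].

t0 = [0x38, 0x28, 0x44, 0x73, 0x41, 0x12, 0xc4, 0xd6]
t1 = [0x38, 0x28, 0x78, 0x1b, 0x41, 0x12, 0xc4, 0x4a]
t2 = [0x4a, 0xc4, 0x12, 0x41, 0x1b, 0x78, 0x28, 0x38]

RES = [ 0x4a  0xc4  0x12  0x41  0x1b  0x78  0x28  0x38 ]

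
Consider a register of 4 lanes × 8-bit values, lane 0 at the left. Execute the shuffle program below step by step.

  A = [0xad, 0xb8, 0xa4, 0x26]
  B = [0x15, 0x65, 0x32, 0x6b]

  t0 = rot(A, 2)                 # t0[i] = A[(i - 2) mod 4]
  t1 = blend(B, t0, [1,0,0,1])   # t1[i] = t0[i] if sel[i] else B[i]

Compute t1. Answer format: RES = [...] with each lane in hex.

  t0: a4 26 ad b8
  t1: a4 65 32 b8

RES = [0xa4, 0x65, 0x32, 0xb8]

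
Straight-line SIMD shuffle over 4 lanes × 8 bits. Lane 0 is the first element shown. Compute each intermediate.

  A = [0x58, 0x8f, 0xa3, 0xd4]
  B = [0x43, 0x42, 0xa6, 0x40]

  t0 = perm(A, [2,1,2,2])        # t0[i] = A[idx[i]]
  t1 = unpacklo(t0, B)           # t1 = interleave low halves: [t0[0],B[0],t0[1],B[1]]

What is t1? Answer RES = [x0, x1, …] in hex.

t0 = [0xa3, 0x8f, 0xa3, 0xa3]
t1 = [0xa3, 0x43, 0x8f, 0x42]

RES = [0xa3, 0x43, 0x8f, 0x42]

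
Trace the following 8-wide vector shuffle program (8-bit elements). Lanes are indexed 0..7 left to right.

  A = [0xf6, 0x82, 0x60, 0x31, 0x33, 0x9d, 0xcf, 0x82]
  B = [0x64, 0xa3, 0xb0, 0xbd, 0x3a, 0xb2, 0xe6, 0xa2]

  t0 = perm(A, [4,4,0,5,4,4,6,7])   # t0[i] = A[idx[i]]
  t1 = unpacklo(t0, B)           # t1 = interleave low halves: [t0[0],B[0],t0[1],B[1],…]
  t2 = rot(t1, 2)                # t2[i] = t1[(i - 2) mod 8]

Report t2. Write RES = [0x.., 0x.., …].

t0 = [0x33, 0x33, 0xf6, 0x9d, 0x33, 0x33, 0xcf, 0x82]
t1 = [0x33, 0x64, 0x33, 0xa3, 0xf6, 0xb0, 0x9d, 0xbd]
t2 = [0x9d, 0xbd, 0x33, 0x64, 0x33, 0xa3, 0xf6, 0xb0]

RES = [0x9d, 0xbd, 0x33, 0x64, 0x33, 0xa3, 0xf6, 0xb0]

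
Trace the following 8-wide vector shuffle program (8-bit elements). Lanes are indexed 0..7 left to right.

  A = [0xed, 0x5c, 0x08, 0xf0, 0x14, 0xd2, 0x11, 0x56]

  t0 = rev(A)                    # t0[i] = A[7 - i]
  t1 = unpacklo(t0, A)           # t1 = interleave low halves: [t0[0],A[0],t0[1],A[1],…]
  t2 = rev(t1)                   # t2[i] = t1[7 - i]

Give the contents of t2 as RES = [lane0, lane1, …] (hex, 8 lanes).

  t0: 56 11 d2 14 f0 08 5c ed
  t1: 56 ed 11 5c d2 08 14 f0
  t2: f0 14 08 d2 5c 11 ed 56

RES = [0xf0, 0x14, 0x08, 0xd2, 0x5c, 0x11, 0xed, 0x56]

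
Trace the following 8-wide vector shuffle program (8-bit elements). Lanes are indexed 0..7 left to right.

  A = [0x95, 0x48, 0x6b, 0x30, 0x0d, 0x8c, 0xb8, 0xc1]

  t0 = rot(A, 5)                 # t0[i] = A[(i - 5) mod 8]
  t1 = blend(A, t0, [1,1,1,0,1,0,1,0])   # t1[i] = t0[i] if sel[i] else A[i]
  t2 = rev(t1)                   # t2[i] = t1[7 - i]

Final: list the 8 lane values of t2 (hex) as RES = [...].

RES = [0xc1, 0x48, 0x8c, 0xc1, 0x30, 0x8c, 0x0d, 0x30]

→ t0 |30|0d|8c|b8|c1|95|48|6b|
→ t1 |30|0d|8c|30|c1|8c|48|c1|
→ t2 |c1|48|8c|c1|30|8c|0d|30|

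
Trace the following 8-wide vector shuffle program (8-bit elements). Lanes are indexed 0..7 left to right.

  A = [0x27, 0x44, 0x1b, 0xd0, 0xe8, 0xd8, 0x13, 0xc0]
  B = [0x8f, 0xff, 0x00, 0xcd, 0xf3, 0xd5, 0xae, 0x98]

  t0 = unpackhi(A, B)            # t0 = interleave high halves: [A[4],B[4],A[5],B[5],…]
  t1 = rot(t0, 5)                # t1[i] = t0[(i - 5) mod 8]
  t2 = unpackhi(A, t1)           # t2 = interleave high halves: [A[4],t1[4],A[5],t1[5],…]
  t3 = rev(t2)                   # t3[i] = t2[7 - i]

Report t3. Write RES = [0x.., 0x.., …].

RES = [ 0xd8  0xc0  0xf3  0x13  0xe8  0xd8  0x98  0xe8 ]

  t0: e8 f3 d8 d5 13 ae c0 98
  t1: d5 13 ae c0 98 e8 f3 d8
  t2: e8 98 d8 e8 13 f3 c0 d8
  t3: d8 c0 f3 13 e8 d8 98 e8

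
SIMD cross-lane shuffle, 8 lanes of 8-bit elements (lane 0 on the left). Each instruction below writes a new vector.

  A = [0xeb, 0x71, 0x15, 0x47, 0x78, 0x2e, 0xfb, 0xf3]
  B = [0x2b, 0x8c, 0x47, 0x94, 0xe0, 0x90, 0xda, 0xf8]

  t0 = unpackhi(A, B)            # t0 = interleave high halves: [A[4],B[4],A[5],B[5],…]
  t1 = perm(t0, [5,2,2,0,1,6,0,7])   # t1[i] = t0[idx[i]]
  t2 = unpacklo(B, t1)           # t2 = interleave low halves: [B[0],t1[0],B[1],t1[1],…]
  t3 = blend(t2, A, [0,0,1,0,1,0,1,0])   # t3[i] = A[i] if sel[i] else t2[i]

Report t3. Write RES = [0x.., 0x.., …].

RES = [ 0x2b  0xda  0x15  0x2e  0x78  0x2e  0xfb  0x78 ]

t0 = [0x78, 0xe0, 0x2e, 0x90, 0xfb, 0xda, 0xf3, 0xf8]
t1 = [0xda, 0x2e, 0x2e, 0x78, 0xe0, 0xf3, 0x78, 0xf8]
t2 = [0x2b, 0xda, 0x8c, 0x2e, 0x47, 0x2e, 0x94, 0x78]
t3 = [0x2b, 0xda, 0x15, 0x2e, 0x78, 0x2e, 0xfb, 0x78]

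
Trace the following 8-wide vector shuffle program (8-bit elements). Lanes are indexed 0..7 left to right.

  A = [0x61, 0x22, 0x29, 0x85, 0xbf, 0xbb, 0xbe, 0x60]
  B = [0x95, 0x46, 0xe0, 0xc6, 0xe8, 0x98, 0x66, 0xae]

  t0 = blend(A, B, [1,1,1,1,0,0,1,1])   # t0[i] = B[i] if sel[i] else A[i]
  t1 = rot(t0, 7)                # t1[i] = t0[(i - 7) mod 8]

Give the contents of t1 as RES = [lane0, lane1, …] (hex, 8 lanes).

→ t0 |95|46|e0|c6|bf|bb|66|ae|
→ t1 |46|e0|c6|bf|bb|66|ae|95|

RES = [ 0x46  0xe0  0xc6  0xbf  0xbb  0x66  0xae  0x95 ]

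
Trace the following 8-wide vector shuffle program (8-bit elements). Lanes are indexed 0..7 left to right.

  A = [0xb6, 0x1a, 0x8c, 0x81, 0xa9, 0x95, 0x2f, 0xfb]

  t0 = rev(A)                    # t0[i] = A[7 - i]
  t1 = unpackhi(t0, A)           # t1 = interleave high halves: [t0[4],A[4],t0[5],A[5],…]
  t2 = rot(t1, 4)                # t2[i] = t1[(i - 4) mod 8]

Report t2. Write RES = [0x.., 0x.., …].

t0 = [0xfb, 0x2f, 0x95, 0xa9, 0x81, 0x8c, 0x1a, 0xb6]
t1 = [0x81, 0xa9, 0x8c, 0x95, 0x1a, 0x2f, 0xb6, 0xfb]
t2 = [0x1a, 0x2f, 0xb6, 0xfb, 0x81, 0xa9, 0x8c, 0x95]

RES = [0x1a, 0x2f, 0xb6, 0xfb, 0x81, 0xa9, 0x8c, 0x95]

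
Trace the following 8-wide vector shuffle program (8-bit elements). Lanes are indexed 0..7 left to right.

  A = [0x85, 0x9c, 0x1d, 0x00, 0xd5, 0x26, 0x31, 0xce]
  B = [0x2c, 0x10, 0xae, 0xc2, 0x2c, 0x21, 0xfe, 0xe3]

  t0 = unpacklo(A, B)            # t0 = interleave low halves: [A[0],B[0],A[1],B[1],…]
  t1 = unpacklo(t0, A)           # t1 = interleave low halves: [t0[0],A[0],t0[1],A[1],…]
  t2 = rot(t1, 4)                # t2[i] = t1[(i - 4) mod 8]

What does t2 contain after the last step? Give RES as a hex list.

→ t0 |85|2c|9c|10|1d|ae|00|c2|
→ t1 |85|85|2c|9c|9c|1d|10|00|
→ t2 |9c|1d|10|00|85|85|2c|9c|

RES = [0x9c, 0x1d, 0x10, 0x00, 0x85, 0x85, 0x2c, 0x9c]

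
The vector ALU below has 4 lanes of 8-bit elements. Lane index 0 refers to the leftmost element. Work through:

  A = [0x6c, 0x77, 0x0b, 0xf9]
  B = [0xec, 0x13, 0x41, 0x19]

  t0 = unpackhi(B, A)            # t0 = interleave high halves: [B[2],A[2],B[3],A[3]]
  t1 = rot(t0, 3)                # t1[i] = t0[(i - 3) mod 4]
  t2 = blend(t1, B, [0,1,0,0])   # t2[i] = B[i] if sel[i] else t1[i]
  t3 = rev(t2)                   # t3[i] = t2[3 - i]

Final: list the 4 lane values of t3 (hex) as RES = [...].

t0 = [0x41, 0x0b, 0x19, 0xf9]
t1 = [0x0b, 0x19, 0xf9, 0x41]
t2 = [0x0b, 0x13, 0xf9, 0x41]
t3 = [0x41, 0xf9, 0x13, 0x0b]

RES = [0x41, 0xf9, 0x13, 0x0b]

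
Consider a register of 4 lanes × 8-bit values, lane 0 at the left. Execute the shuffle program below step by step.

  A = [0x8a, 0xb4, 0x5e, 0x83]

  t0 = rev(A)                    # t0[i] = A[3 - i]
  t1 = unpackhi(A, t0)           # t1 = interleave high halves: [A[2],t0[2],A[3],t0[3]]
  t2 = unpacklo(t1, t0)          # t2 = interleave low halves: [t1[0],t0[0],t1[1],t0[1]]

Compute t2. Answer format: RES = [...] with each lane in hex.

  t0: 83 5e b4 8a
  t1: 5e b4 83 8a
  t2: 5e 83 b4 5e

RES = [ 0x5e  0x83  0xb4  0x5e ]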